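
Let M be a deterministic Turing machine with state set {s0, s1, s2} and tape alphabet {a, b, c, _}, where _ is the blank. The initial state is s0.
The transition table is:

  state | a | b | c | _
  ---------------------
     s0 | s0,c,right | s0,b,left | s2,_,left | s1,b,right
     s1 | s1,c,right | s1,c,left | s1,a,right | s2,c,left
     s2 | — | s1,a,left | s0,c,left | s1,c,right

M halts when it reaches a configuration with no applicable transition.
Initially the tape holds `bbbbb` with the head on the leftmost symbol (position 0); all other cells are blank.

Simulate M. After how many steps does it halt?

22

state=s0 head=0 tape=___[b]bbbb_   (s0,b)→(s0,b,left)
state=s0 head=-1 tape=__[_]bbbbb_   (s0,_)→(s1,b,right)
state=s1 head=0 tape=__b[b]bbbb_   (s1,b)→(s1,c,left)
state=s1 head=-1 tape=__[b]cbbbb_   (s1,b)→(s1,c,left)
state=s1 head=-2 tape=_[_]ccbbbb_   (s1,_)→(s2,c,left)
state=s2 head=-3 tape=[_]cccbbbb_   (s2,_)→(s1,c,right)
state=s1 head=-2 tape=c[c]ccbbbb_   (s1,c)→(s1,a,right)
state=s1 head=-1 tape=ca[c]cbbbb_   (s1,c)→(s1,a,right)
state=s1 head=0 tape=caa[c]bbbb_   (s1,c)→(s1,a,right)
state=s1 head=1 tape=caaa[b]bbb_   (s1,b)→(s1,c,left)
state=s1 head=0 tape=caa[a]cbbb_   (s1,a)→(s1,c,right)
state=s1 head=1 tape=caac[c]bbb_   (s1,c)→(s1,a,right)
state=s1 head=2 tape=caaca[b]bb_   (s1,b)→(s1,c,left)
state=s1 head=1 tape=caac[a]cbb_   (s1,a)→(s1,c,right)
state=s1 head=2 tape=caacc[c]bb_   (s1,c)→(s1,a,right)
state=s1 head=3 tape=caacca[b]b_   (s1,b)→(s1,c,left)
state=s1 head=2 tape=caacc[a]cb_   (s1,a)→(s1,c,right)
state=s1 head=3 tape=caaccc[c]b_   (s1,c)→(s1,a,right)
state=s1 head=4 tape=caaccca[b]_   (s1,b)→(s1,c,left)
state=s1 head=3 tape=caaccc[a]c_   (s1,a)→(s1,c,right)
state=s1 head=4 tape=caacccc[c]_   (s1,c)→(s1,a,right)
state=s1 head=5 tape=caacccca[_]   (s1,_)→(s2,c,left)
state=s2 head=4 tape=caacccc[a]c
M halts after 22 transitions.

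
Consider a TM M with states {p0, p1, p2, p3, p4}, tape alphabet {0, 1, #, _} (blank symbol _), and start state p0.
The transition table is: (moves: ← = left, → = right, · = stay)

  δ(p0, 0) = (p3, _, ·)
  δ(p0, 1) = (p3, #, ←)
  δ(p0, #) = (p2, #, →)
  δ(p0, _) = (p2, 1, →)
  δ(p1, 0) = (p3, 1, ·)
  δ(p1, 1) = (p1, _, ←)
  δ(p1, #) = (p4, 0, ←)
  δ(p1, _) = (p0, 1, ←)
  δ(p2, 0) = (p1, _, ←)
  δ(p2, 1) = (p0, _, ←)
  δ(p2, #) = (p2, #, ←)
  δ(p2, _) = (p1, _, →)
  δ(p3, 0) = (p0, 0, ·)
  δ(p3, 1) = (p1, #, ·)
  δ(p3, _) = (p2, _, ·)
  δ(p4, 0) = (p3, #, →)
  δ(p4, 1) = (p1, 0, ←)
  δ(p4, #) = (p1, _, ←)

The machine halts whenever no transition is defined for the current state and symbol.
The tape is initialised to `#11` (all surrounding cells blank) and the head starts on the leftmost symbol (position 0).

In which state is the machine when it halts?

p3

p0 | [#]11   read # → write #, move →, go to p2
p2 | #[1]1   read 1 → write _, move ←, go to p0
p0 | [#]_1   read # → write #, move →, go to p2
p2 | #[_]1   read _ → write _, move →, go to p1
p1 | #_[1]   read 1 → write _, move ←, go to p1
p1 | #[_]_   read _ → write 1, move ←, go to p0
p0 | [#]1_   read # → write #, move →, go to p2
p2 | #[1]_   read 1 → write _, move ←, go to p0
p0 | [#]__   read # → write #, move →, go to p2
p2 | #[_]_   read _ → write _, move →, go to p1
p1 | #_[_]   read _ → write 1, move ←, go to p0
p0 | #[_]1   read _ → write 1, move →, go to p2
p2 | #1[1]   read 1 → write _, move ←, go to p0
p0 | #[1]_   read 1 → write #, move ←, go to p3
p3 | [#]#_
No transition is defined for (p3, #); M halts in state p3.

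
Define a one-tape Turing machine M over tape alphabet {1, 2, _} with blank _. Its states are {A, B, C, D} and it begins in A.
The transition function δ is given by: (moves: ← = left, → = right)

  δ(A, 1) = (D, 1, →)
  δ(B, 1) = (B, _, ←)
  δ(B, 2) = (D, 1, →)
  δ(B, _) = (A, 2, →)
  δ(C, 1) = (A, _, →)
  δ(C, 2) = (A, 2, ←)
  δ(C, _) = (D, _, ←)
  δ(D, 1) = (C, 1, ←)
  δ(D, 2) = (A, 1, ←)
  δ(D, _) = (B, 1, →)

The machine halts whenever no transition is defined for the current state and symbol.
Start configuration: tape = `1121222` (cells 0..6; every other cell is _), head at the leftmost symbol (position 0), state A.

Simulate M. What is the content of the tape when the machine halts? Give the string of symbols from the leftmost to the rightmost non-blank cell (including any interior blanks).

112

A | [1]121222___   read 1 → write 1, move →, go to D
D | 1[1]21222___   read 1 → write 1, move ←, go to C
C | [1]121222___   read 1 → write _, move →, go to A
A | _[1]21222___   read 1 → write 1, move →, go to D
D | _1[2]1222___   read 2 → write 1, move ←, go to A
A | _[1]11222___   read 1 → write 1, move →, go to D
D | _1[1]1222___   read 1 → write 1, move ←, go to C
C | _[1]11222___   read 1 → write _, move →, go to A
A | __[1]1222___   read 1 → write 1, move →, go to D
D | __1[1]222___   read 1 → write 1, move ←, go to C
C | __[1]1222___   read 1 → write _, move →, go to A
A | ___[1]222___   read 1 → write 1, move →, go to D
D | ___1[2]22___   read 2 → write 1, move ←, go to A
A | ___[1]122___   read 1 → write 1, move →, go to D
D | ___1[1]22___   read 1 → write 1, move ←, go to C
C | ___[1]122___   read 1 → write _, move →, go to A
A | ____[1]22___   read 1 → write 1, move →, go to D
D | ____1[2]2___   read 2 → write 1, move ←, go to A
A | ____[1]12___   read 1 → write 1, move →, go to D
D | ____1[1]2___   read 1 → write 1, move ←, go to C
C | ____[1]12___   read 1 → write _, move →, go to A
A | _____[1]2___   read 1 → write 1, move →, go to D
D | _____1[2]___   read 2 → write 1, move ←, go to A
A | _____[1]1___   read 1 → write 1, move →, go to D
D | _____1[1]___   read 1 → write 1, move ←, go to C
C | _____[1]1___   read 1 → write _, move →, go to A
A | ______[1]___   read 1 → write 1, move →, go to D
D | ______1[_]__   read _ → write 1, move →, go to B
B | ______11[_]_   read _ → write 2, move →, go to A
A | ______112[_]
The non-blank tape span at halt is 112.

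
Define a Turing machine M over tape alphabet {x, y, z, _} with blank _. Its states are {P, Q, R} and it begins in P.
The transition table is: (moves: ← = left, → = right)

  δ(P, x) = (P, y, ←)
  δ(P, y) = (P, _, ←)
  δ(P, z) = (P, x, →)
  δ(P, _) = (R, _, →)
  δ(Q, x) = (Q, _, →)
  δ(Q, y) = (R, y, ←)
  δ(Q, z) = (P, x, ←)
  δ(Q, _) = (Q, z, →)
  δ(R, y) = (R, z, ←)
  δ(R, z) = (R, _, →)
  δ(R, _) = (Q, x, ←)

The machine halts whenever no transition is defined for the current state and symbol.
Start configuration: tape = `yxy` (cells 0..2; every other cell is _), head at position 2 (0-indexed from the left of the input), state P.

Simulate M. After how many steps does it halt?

state=P head=2 tape=__yx[y]   (P,y)→(P,_,←)
state=P head=1 tape=__y[x]_   (P,x)→(P,y,←)
state=P head=0 tape=__[y]y_   (P,y)→(P,_,←)
state=P head=-1 tape=_[_]_y_   (P,_)→(R,_,→)
state=R head=0 tape=__[_]y_   (R,_)→(Q,x,←)
state=Q head=-1 tape=_[_]xy_   (Q,_)→(Q,z,→)
state=Q head=0 tape=_z[x]y_   (Q,x)→(Q,_,→)
state=Q head=1 tape=_z_[y]_   (Q,y)→(R,y,←)
state=R head=0 tape=_z[_]y_   (R,_)→(Q,x,←)
state=Q head=-1 tape=_[z]xy_   (Q,z)→(P,x,←)
state=P head=-2 tape=[_]xxy_   (P,_)→(R,_,→)
state=R head=-1 tape=_[x]xy_
M halts after 11 transitions.

11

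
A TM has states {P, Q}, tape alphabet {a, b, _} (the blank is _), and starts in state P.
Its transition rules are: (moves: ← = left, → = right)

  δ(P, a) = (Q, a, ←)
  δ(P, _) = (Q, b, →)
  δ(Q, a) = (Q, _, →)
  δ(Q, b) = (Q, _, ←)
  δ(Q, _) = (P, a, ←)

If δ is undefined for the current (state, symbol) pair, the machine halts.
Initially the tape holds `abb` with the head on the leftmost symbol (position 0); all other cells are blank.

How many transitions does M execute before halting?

P | __[a]bb   read a → write a, move ←, go to Q
Q | _[_]abb   read _ → write a, move ←, go to P
P | [_]aabb   read _ → write b, move →, go to Q
Q | b[a]abb   read a → write _, move →, go to Q
Q | b_[a]bb   read a → write _, move →, go to Q
Q | b__[b]b   read b → write _, move ←, go to Q
Q | b_[_]_b   read _ → write a, move ←, go to P
P | b[_]a_b   read _ → write b, move →, go to Q
Q | bb[a]_b   read a → write _, move →, go to Q
Q | bb_[_]b   read _ → write a, move ←, go to P
P | bb[_]ab   read _ → write b, move →, go to Q
Q | bbb[a]b   read a → write _, move →, go to Q
Q | bbb_[b]   read b → write _, move ←, go to Q
Q | bbb[_]_   read _ → write a, move ←, go to P
P | bb[b]a_
M halts after 14 transitions.

14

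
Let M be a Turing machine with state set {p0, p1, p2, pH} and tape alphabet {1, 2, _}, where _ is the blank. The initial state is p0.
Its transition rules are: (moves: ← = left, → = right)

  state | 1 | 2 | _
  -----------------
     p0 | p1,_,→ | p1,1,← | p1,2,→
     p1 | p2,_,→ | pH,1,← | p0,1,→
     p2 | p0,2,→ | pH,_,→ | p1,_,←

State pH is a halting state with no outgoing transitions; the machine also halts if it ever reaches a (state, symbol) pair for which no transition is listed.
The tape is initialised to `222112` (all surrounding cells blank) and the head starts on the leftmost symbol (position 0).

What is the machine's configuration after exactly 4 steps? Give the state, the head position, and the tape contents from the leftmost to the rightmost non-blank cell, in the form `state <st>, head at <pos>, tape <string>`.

state pH, head at 0, tape 1_12112

state=p0 head=0 tape=_[2]22112   (p0,2)→(p1,1,←)
state=p1 head=-1 tape=[_]122112   (p1,_)→(p0,1,→)
state=p0 head=0 tape=1[1]22112   (p0,1)→(p1,_,→)
state=p1 head=1 tape=1_[2]2112   (p1,2)→(pH,1,←)
state=pH head=0 tape=1[_]12112
After 4 steps: state pH, head at 0, tape 1_12112.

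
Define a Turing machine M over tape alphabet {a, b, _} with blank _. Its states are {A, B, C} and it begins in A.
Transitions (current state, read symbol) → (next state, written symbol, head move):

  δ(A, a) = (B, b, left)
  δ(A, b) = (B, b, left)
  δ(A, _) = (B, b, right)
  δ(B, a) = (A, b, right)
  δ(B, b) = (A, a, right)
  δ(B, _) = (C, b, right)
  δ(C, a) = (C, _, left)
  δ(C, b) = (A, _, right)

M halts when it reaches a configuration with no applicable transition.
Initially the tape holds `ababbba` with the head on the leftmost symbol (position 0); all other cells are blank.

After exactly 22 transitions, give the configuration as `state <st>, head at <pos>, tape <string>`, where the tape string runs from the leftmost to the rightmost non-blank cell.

state B, head at 8, tape bbbbbbb_b

A | _[a]babbba__   read a → write b, move left, go to B
B | [_]bbabbba__   read _ → write b, move right, go to C
C | b[b]babbba__   read b → write _, move right, go to A
A | b_[b]abbba__   read b → write b, move left, go to B
B | b[_]babbba__   read _ → write b, move right, go to C
C | bb[b]abbba__   read b → write _, move right, go to A
A | bb_[a]bbba__   read a → write b, move left, go to B
B | bb[_]bbbba__   read _ → write b, move right, go to C
C | bbb[b]bbba__   read b → write _, move right, go to A
A | bbb_[b]bba__   read b → write b, move left, go to B
B | bbb[_]bbba__   read _ → write b, move right, go to C
C | bbbb[b]bba__   read b → write _, move right, go to A
A | bbbb_[b]ba__   read b → write b, move left, go to B
B | bbbb[_]bba__   read _ → write b, move right, go to C
C | bbbbb[b]ba__   read b → write _, move right, go to A
A | bbbbb_[b]a__   read b → write b, move left, go to B
B | bbbbb[_]ba__   read _ → write b, move right, go to C
C | bbbbbb[b]a__   read b → write _, move right, go to A
A | bbbbbb_[a]__   read a → write b, move left, go to B
B | bbbbbb[_]b__   read _ → write b, move right, go to C
C | bbbbbbb[b]__   read b → write _, move right, go to A
A | bbbbbbb_[_]_   read _ → write b, move right, go to B
B | bbbbbbb_b[_]
After 22 steps: state B, head at 8, tape bbbbbbb_b.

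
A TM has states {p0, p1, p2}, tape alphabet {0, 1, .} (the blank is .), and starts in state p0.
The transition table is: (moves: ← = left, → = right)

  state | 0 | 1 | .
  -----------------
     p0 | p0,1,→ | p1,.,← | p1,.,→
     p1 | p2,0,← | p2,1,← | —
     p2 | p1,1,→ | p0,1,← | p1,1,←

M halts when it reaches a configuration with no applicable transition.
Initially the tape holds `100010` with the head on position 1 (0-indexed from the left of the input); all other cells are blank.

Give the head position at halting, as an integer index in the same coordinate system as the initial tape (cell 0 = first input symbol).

-2

p0 | ..1[0]0010   read 0 → write 1, move →, go to p0
p0 | ..11[0]010   read 0 → write 1, move →, go to p0
p0 | ..111[0]10   read 0 → write 1, move →, go to p0
p0 | ..1111[1]0   read 1 → write ., move ←, go to p1
p1 | ..111[1].0   read 1 → write 1, move ←, go to p2
p2 | ..11[1]1.0   read 1 → write 1, move ←, go to p0
p0 | ..1[1]11.0   read 1 → write ., move ←, go to p1
p1 | ..[1].11.0   read 1 → write 1, move ←, go to p2
p2 | .[.]1.11.0   read . → write 1, move ←, go to p1
p1 | [.]11.11.0
At halt the head is at cell -2.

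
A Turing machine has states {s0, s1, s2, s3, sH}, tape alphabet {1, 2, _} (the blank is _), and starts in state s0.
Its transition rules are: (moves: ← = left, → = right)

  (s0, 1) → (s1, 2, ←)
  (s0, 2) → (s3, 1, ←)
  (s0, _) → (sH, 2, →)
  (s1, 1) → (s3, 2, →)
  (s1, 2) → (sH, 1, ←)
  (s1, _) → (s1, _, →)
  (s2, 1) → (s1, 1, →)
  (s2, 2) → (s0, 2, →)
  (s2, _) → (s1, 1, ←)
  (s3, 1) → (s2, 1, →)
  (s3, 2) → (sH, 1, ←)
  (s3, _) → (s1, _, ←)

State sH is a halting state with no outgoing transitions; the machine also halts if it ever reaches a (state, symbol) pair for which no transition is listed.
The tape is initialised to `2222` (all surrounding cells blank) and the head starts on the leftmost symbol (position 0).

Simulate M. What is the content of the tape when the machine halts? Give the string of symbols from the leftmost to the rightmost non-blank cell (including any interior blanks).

2122

s0 | __[2]222   read 2 → write 1, move ←, go to s3
s3 | _[_]1222   read _ → write _, move ←, go to s1
s1 | [_]_1222   read _ → write _, move →, go to s1
s1 | _[_]1222   read _ → write _, move →, go to s1
s1 | __[1]222   read 1 → write 2, move →, go to s3
s3 | __2[2]22   read 2 → write 1, move ←, go to sH
sH | __[2]122
The non-blank tape span at halt is 2122.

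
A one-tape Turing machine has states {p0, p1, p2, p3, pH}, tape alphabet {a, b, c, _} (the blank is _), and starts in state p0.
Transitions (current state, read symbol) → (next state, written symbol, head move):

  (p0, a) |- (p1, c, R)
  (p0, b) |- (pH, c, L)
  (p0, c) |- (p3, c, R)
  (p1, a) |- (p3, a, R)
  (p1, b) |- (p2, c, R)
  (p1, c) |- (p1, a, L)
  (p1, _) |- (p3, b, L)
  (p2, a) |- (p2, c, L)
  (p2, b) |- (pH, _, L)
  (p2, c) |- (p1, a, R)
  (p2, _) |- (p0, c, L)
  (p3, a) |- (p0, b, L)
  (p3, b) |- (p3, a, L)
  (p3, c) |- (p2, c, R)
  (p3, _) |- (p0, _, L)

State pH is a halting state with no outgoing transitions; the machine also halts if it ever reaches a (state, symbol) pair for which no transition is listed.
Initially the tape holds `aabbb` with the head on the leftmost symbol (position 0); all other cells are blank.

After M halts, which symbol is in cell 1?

state=p0 head=0 tape=[a]abbb   (p0,a)→(p1,c,R)
state=p1 head=1 tape=c[a]bbb   (p1,a)→(p3,a,R)
state=p3 head=2 tape=ca[b]bb   (p3,b)→(p3,a,L)
state=p3 head=1 tape=c[a]abb   (p3,a)→(p0,b,L)
state=p0 head=0 tape=[c]babb   (p0,c)→(p3,c,R)
state=p3 head=1 tape=c[b]abb   (p3,b)→(p3,a,L)
state=p3 head=0 tape=[c]aabb   (p3,c)→(p2,c,R)
state=p2 head=1 tape=c[a]abb   (p2,a)→(p2,c,L)
state=p2 head=0 tape=[c]cabb   (p2,c)→(p1,a,R)
state=p1 head=1 tape=a[c]abb   (p1,c)→(p1,a,L)
state=p1 head=0 tape=[a]aabb   (p1,a)→(p3,a,R)
state=p3 head=1 tape=a[a]abb   (p3,a)→(p0,b,L)
state=p0 head=0 tape=[a]babb   (p0,a)→(p1,c,R)
state=p1 head=1 tape=c[b]abb   (p1,b)→(p2,c,R)
state=p2 head=2 tape=cc[a]bb   (p2,a)→(p2,c,L)
state=p2 head=1 tape=c[c]cbb   (p2,c)→(p1,a,R)
state=p1 head=2 tape=ca[c]bb   (p1,c)→(p1,a,L)
state=p1 head=1 tape=c[a]abb   (p1,a)→(p3,a,R)
state=p3 head=2 tape=ca[a]bb   (p3,a)→(p0,b,L)
state=p0 head=1 tape=c[a]bbb   (p0,a)→(p1,c,R)
state=p1 head=2 tape=cc[b]bb   (p1,b)→(p2,c,R)
state=p2 head=3 tape=ccc[b]b   (p2,b)→(pH,_,L)
state=pH head=2 tape=cc[c]_b
Cell 1 holds c when M halts.

c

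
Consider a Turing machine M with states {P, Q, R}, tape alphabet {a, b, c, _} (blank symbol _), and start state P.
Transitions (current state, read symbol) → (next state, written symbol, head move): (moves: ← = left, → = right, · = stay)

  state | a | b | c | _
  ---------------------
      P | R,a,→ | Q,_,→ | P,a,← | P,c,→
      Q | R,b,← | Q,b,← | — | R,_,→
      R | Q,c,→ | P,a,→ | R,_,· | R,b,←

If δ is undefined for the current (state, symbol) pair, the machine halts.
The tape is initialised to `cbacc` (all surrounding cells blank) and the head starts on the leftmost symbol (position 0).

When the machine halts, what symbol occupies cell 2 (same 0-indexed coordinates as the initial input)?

c

state=P head=0 tape=_[c]bacc   (P,c)→(P,a,←)
state=P head=-1 tape=[_]abacc   (P,_)→(P,c,→)
state=P head=0 tape=c[a]bacc   (P,a)→(R,a,→)
state=R head=1 tape=ca[b]acc   (R,b)→(P,a,→)
state=P head=2 tape=caa[a]cc   (P,a)→(R,a,→)
state=R head=3 tape=caaa[c]c   (R,c)→(R,_,·)
state=R head=3 tape=caaa[_]c   (R,_)→(R,b,←)
state=R head=2 tape=caa[a]bc   (R,a)→(Q,c,→)
state=Q head=3 tape=caac[b]c   (Q,b)→(Q,b,←)
state=Q head=2 tape=caa[c]bc
Cell 2 holds c when M halts.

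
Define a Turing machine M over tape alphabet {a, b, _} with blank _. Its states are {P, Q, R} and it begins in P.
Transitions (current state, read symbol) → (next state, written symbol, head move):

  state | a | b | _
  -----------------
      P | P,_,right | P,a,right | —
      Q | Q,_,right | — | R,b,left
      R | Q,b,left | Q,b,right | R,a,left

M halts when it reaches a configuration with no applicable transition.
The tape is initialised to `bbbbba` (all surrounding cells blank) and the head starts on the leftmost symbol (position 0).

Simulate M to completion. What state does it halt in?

state=P head=0 tape=[b]bbbba_   (P,b)→(P,a,right)
state=P head=1 tape=a[b]bbba_   (P,b)→(P,a,right)
state=P head=2 tape=aa[b]bba_   (P,b)→(P,a,right)
state=P head=3 tape=aaa[b]ba_   (P,b)→(P,a,right)
state=P head=4 tape=aaaa[b]a_   (P,b)→(P,a,right)
state=P head=5 tape=aaaaa[a]_   (P,a)→(P,_,right)
state=P head=6 tape=aaaaa_[_]
No transition is defined for (P, _); M halts in state P.

P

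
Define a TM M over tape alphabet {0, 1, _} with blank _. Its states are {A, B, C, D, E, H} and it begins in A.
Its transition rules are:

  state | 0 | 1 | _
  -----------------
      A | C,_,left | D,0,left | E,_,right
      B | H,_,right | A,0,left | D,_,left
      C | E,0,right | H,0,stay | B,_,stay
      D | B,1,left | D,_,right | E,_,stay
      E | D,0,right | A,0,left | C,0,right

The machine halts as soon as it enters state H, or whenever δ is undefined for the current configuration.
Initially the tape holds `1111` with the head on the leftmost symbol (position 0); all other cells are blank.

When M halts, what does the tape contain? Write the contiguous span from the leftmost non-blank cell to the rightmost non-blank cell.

0000_1

state=A head=0 tape=_[1]111__   (A,1)→(D,0,left)
state=D head=-1 tape=[_]0111__   (D,_)→(E,_,stay)
state=E head=-1 tape=[_]0111__   (E,_)→(C,0,right)
state=C head=0 tape=0[0]111__   (C,0)→(E,0,right)
state=E head=1 tape=00[1]11__   (E,1)→(A,0,left)
state=A head=0 tape=0[0]011__   (A,0)→(C,_,left)
state=C head=-1 tape=[0]_011__   (C,0)→(E,0,right)
state=E head=0 tape=0[_]011__   (E,_)→(C,0,right)
state=C head=1 tape=00[0]11__   (C,0)→(E,0,right)
state=E head=2 tape=000[1]1__   (E,1)→(A,0,left)
state=A head=1 tape=00[0]01__   (A,0)→(C,_,left)
state=C head=0 tape=0[0]_01__   (C,0)→(E,0,right)
state=E head=1 tape=00[_]01__   (E,_)→(C,0,right)
state=C head=2 tape=000[0]1__   (C,0)→(E,0,right)
state=E head=3 tape=0000[1]__   (E,1)→(A,0,left)
state=A head=2 tape=000[0]0__   (A,0)→(C,_,left)
state=C head=1 tape=00[0]_0__   (C,0)→(E,0,right)
state=E head=2 tape=000[_]0__   (E,_)→(C,0,right)
state=C head=3 tape=0000[0]__   (C,0)→(E,0,right)
state=E head=4 tape=00000[_]_   (E,_)→(C,0,right)
state=C head=5 tape=000000[_]   (C,_)→(B,_,stay)
state=B head=5 tape=000000[_]   (B,_)→(D,_,left)
state=D head=4 tape=00000[0]_   (D,0)→(B,1,left)
state=B head=3 tape=0000[0]1_   (B,0)→(H,_,right)
state=H head=4 tape=0000_[1]_
The non-blank tape span at halt is 0000_1.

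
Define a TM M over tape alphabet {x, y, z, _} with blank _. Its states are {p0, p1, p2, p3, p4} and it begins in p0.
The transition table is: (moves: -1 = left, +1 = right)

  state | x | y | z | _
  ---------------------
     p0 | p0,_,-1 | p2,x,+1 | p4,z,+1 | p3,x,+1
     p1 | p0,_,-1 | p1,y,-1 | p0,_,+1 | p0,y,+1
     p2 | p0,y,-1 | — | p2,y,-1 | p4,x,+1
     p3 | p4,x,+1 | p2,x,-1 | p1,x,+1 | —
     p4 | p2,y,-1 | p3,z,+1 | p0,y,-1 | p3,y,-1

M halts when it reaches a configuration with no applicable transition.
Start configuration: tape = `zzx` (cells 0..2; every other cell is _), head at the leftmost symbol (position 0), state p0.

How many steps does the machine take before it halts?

state=p0 head=0 tape=[z]zx__   (p0,z)→(p4,z,+1)
state=p4 head=1 tape=z[z]x__   (p4,z)→(p0,y,-1)
state=p0 head=0 tape=[z]yx__   (p0,z)→(p4,z,+1)
state=p4 head=1 tape=z[y]x__   (p4,y)→(p3,z,+1)
state=p3 head=2 tape=zz[x]__   (p3,x)→(p4,x,+1)
state=p4 head=3 tape=zzx[_]_   (p4,_)→(p3,y,-1)
state=p3 head=2 tape=zz[x]y_   (p3,x)→(p4,x,+1)
state=p4 head=3 tape=zzx[y]_   (p4,y)→(p3,z,+1)
state=p3 head=4 tape=zzxz[_]
M halts after 8 transitions.

8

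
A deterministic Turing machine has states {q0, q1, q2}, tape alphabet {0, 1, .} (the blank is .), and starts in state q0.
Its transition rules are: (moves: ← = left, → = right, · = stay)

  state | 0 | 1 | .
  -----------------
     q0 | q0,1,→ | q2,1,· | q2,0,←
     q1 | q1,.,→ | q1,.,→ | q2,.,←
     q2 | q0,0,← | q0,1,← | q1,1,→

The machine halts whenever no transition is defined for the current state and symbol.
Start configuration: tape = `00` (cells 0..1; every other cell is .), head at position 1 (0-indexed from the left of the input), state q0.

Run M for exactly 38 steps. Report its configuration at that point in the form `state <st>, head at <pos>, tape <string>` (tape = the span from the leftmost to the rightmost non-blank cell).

state q1, head at 3, tape 1

q0 | ....0[0]..   read 0 → write 1, move →, go to q0
q0 | ....01[.].   read . → write 0, move ←, go to q2
q2 | ....0[1]0.   read 1 → write 1, move ←, go to q0
q0 | ....[0]10.   read 0 → write 1, move →, go to q0
q0 | ....1[1]0.   read 1 → write 1, move ·, go to q2
q2 | ....1[1]0.   read 1 → write 1, move ←, go to q0
q0 | ....[1]10.   read 1 → write 1, move ·, go to q2
q2 | ....[1]10.   read 1 → write 1, move ←, go to q0
q0 | ...[.]110.   read . → write 0, move ←, go to q2
q2 | ..[.]0110.   read . → write 1, move →, go to q1
q1 | ..1[0]110.   read 0 → write ., move →, go to q1
q1 | ..1.[1]10.   read 1 → write ., move →, go to q1
q1 | ..1..[1]0.   read 1 → write ., move →, go to q1
q1 | ..1...[0].   read 0 → write ., move →, go to q1
q1 | ..1....[.]   read . → write ., move ←, go to q2
q2 | ..1...[.].   read . → write 1, move →, go to q1
q1 | ..1...1[.]   read . → write ., move ←, go to q2
q2 | ..1...[1].   read 1 → write 1, move ←, go to q0
q0 | ..1..[.]1.   read . → write 0, move ←, go to q2
q2 | ..1.[.]01.   read . → write 1, move →, go to q1
q1 | ..1.1[0]1.   read 0 → write ., move →, go to q1
q1 | ..1.1.[1].   read 1 → write ., move →, go to q1
q1 | ..1.1..[.]   read . → write ., move ←, go to q2
q2 | ..1.1.[.].   read . → write 1, move →, go to q1
q1 | ..1.1.1[.]   read . → write ., move ←, go to q2
q2 | ..1.1.[1].   read 1 → write 1, move ←, go to q0
q0 | ..1.1[.]1.   read . → write 0, move ←, go to q2
q2 | ..1.[1]01.   read 1 → write 1, move ←, go to q0
q0 | ..1[.]101.   read . → write 0, move ←, go to q2
q2 | ..[1]0101.   read 1 → write 1, move ←, go to q0
q0 | .[.]10101.   read . → write 0, move ←, go to q2
q2 | [.]010101.   read . → write 1, move →, go to q1
q1 | 1[0]10101.   read 0 → write ., move →, go to q1
q1 | 1.[1]0101.   read 1 → write ., move →, go to q1
q1 | 1..[0]101.   read 0 → write ., move →, go to q1
q1 | 1...[1]01.   read 1 → write ., move →, go to q1
q1 | 1....[0]1.   read 0 → write ., move →, go to q1
q1 | 1.....[1].   read 1 → write ., move →, go to q1
q1 | 1......[.]
After 38 steps: state q1, head at 3, tape 1.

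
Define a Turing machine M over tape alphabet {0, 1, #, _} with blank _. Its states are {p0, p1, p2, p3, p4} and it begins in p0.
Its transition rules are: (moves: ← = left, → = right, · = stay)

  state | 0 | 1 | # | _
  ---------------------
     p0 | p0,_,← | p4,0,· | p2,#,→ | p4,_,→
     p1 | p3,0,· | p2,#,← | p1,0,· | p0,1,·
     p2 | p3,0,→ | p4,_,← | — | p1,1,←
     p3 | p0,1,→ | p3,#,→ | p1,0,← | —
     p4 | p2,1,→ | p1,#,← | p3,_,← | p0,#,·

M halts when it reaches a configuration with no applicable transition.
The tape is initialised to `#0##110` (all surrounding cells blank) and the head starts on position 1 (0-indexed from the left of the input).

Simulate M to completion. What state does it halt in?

p2

state=p0 head=1 tape=#[0]##110   (p0,0)→(p0,_,←)
state=p0 head=0 tape=[#]_##110   (p0,#)→(p2,#,→)
state=p2 head=1 tape=#[_]##110   (p2,_)→(p1,1,←)
state=p1 head=0 tape=[#]1##110   (p1,#)→(p1,0,·)
state=p1 head=0 tape=[0]1##110   (p1,0)→(p3,0,·)
state=p3 head=0 tape=[0]1##110   (p3,0)→(p0,1,→)
state=p0 head=1 tape=1[1]##110   (p0,1)→(p4,0,·)
state=p4 head=1 tape=1[0]##110   (p4,0)→(p2,1,→)
state=p2 head=2 tape=11[#]#110
No transition is defined for (p2, #); M halts in state p2.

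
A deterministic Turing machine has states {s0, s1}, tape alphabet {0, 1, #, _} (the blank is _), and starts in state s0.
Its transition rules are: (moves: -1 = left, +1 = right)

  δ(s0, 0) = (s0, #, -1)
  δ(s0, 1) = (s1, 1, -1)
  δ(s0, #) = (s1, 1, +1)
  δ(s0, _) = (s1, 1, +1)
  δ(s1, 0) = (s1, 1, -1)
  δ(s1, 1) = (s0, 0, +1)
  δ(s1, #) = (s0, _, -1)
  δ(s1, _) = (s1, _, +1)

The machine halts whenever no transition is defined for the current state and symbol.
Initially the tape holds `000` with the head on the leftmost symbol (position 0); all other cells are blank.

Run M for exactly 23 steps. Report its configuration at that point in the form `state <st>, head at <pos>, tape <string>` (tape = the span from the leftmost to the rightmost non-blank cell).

state=s0 head=0 tape=__[0]00   (s0,0)→(s0,#,-1)
state=s0 head=-1 tape=_[_]#00   (s0,_)→(s1,1,+1)
state=s1 head=0 tape=_1[#]00   (s1,#)→(s0,_,-1)
state=s0 head=-1 tape=_[1]_00   (s0,1)→(s1,1,-1)
state=s1 head=-2 tape=[_]1_00   (s1,_)→(s1,_,+1)
state=s1 head=-1 tape=_[1]_00   (s1,1)→(s0,0,+1)
state=s0 head=0 tape=_0[_]00   (s0,_)→(s1,1,+1)
state=s1 head=1 tape=_01[0]0   (s1,0)→(s1,1,-1)
state=s1 head=0 tape=_0[1]10   (s1,1)→(s0,0,+1)
state=s0 head=1 tape=_00[1]0   (s0,1)→(s1,1,-1)
state=s1 head=0 tape=_0[0]10   (s1,0)→(s1,1,-1)
state=s1 head=-1 tape=_[0]110   (s1,0)→(s1,1,-1)
state=s1 head=-2 tape=[_]1110   (s1,_)→(s1,_,+1)
state=s1 head=-1 tape=_[1]110   (s1,1)→(s0,0,+1)
state=s0 head=0 tape=_0[1]10   (s0,1)→(s1,1,-1)
state=s1 head=-1 tape=_[0]110   (s1,0)→(s1,1,-1)
state=s1 head=-2 tape=[_]1110   (s1,_)→(s1,_,+1)
state=s1 head=-1 tape=_[1]110   (s1,1)→(s0,0,+1)
state=s0 head=0 tape=_0[1]10   (s0,1)→(s1,1,-1)
state=s1 head=-1 tape=_[0]110   (s1,0)→(s1,1,-1)
state=s1 head=-2 tape=[_]1110   (s1,_)→(s1,_,+1)
state=s1 head=-1 tape=_[1]110   (s1,1)→(s0,0,+1)
state=s0 head=0 tape=_0[1]10   (s0,1)→(s1,1,-1)
state=s1 head=-1 tape=_[0]110
After 23 steps: state s1, head at -1, tape 0110.

state s1, head at -1, tape 0110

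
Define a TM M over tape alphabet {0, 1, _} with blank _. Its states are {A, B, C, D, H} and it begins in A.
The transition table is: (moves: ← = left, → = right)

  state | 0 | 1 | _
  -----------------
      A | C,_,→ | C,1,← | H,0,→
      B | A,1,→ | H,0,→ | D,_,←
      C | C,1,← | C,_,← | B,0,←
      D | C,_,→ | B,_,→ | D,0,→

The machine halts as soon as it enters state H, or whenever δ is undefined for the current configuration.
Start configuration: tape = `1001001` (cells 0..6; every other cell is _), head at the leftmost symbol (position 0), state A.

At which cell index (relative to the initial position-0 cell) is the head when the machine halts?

A | ___[1]001001   read 1 → write 1, move ←, go to C
C | __[_]1001001   read _ → write 0, move ←, go to B
B | _[_]01001001   read _ → write _, move ←, go to D
D | [_]_01001001   read _ → write 0, move →, go to D
D | 0[_]01001001   read _ → write 0, move →, go to D
D | 00[0]1001001   read 0 → write _, move →, go to C
C | 00_[1]001001   read 1 → write _, move ←, go to C
C | 00[_]_001001   read _ → write 0, move ←, go to B
B | 0[0]0_001001   read 0 → write 1, move →, go to A
A | 01[0]_001001   read 0 → write _, move →, go to C
C | 01_[_]001001   read _ → write 0, move ←, go to B
B | 01[_]0001001   read _ → write _, move ←, go to D
D | 0[1]_0001001   read 1 → write _, move →, go to B
B | 0_[_]0001001   read _ → write _, move ←, go to D
D | 0[_]_0001001   read _ → write 0, move →, go to D
D | 00[_]0001001   read _ → write 0, move →, go to D
D | 000[0]001001   read 0 → write _, move →, go to C
C | 000_[0]01001   read 0 → write 1, move ←, go to C
C | 000[_]101001   read _ → write 0, move ←, go to B
B | 00[0]0101001   read 0 → write 1, move →, go to A
A | 001[0]101001   read 0 → write _, move →, go to C
C | 001_[1]01001   read 1 → write _, move ←, go to C
C | 001[_]_01001   read _ → write 0, move ←, go to B
B | 00[1]0_01001   read 1 → write 0, move →, go to H
H | 000[0]_01001
At halt the head is at cell 0.

0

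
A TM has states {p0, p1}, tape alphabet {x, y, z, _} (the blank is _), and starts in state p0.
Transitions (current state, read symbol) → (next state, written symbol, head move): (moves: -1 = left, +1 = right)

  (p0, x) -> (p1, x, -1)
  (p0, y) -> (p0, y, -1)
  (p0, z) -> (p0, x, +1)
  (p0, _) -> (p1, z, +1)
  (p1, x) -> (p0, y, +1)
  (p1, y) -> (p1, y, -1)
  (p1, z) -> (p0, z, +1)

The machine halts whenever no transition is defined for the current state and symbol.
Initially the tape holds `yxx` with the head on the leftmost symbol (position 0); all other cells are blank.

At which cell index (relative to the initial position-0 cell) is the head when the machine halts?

state=p0 head=0 tape=__[y]xx   (p0,y)→(p0,y,-1)
state=p0 head=-1 tape=_[_]yxx   (p0,_)→(p1,z,+1)
state=p1 head=0 tape=_z[y]xx   (p1,y)→(p1,y,-1)
state=p1 head=-1 tape=_[z]yxx   (p1,z)→(p0,z,+1)
state=p0 head=0 tape=_z[y]xx   (p0,y)→(p0,y,-1)
state=p0 head=-1 tape=_[z]yxx   (p0,z)→(p0,x,+1)
state=p0 head=0 tape=_x[y]xx   (p0,y)→(p0,y,-1)
state=p0 head=-1 tape=_[x]yxx   (p0,x)→(p1,x,-1)
state=p1 head=-2 tape=[_]xyxx
At halt the head is at cell -2.

-2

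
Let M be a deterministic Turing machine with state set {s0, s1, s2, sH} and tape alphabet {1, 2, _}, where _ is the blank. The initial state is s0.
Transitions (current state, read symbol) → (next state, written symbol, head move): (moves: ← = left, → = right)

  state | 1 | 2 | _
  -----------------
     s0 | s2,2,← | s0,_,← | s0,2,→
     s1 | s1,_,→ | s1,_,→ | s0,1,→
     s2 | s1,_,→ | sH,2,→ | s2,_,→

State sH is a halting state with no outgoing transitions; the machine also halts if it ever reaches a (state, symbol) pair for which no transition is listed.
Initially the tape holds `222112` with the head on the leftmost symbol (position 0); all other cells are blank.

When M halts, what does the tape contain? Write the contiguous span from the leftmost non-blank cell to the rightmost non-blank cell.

222222212

state=s0 head=0 tape=___[2]22112   (s0,2)→(s0,_,←)
state=s0 head=-1 tape=__[_]_22112   (s0,_)→(s0,2,→)
state=s0 head=0 tape=__2[_]22112   (s0,_)→(s0,2,→)
state=s0 head=1 tape=__22[2]2112   (s0,2)→(s0,_,←)
state=s0 head=0 tape=__2[2]_2112   (s0,2)→(s0,_,←)
state=s0 head=-1 tape=__[2]__2112   (s0,2)→(s0,_,←)
state=s0 head=-2 tape=_[_]___2112   (s0,_)→(s0,2,→)
state=s0 head=-1 tape=_2[_]__2112   (s0,_)→(s0,2,→)
state=s0 head=0 tape=_22[_]_2112   (s0,_)→(s0,2,→)
state=s0 head=1 tape=_222[_]2112   (s0,_)→(s0,2,→)
state=s0 head=2 tape=_2222[2]112   (s0,2)→(s0,_,←)
state=s0 head=1 tape=_222[2]_112   (s0,2)→(s0,_,←)
state=s0 head=0 tape=_22[2]__112   (s0,2)→(s0,_,←)
state=s0 head=-1 tape=_2[2]___112   (s0,2)→(s0,_,←)
state=s0 head=-2 tape=_[2]____112   (s0,2)→(s0,_,←)
state=s0 head=-3 tape=[_]_____112   (s0,_)→(s0,2,→)
state=s0 head=-2 tape=2[_]____112   (s0,_)→(s0,2,→)
state=s0 head=-1 tape=22[_]___112   (s0,_)→(s0,2,→)
state=s0 head=0 tape=222[_]__112   (s0,_)→(s0,2,→)
state=s0 head=1 tape=2222[_]_112   (s0,_)→(s0,2,→)
state=s0 head=2 tape=22222[_]112   (s0,_)→(s0,2,→)
state=s0 head=3 tape=222222[1]12   (s0,1)→(s2,2,←)
state=s2 head=2 tape=22222[2]212   (s2,2)→(sH,2,→)
state=sH head=3 tape=222222[2]12
The non-blank tape span at halt is 222222212.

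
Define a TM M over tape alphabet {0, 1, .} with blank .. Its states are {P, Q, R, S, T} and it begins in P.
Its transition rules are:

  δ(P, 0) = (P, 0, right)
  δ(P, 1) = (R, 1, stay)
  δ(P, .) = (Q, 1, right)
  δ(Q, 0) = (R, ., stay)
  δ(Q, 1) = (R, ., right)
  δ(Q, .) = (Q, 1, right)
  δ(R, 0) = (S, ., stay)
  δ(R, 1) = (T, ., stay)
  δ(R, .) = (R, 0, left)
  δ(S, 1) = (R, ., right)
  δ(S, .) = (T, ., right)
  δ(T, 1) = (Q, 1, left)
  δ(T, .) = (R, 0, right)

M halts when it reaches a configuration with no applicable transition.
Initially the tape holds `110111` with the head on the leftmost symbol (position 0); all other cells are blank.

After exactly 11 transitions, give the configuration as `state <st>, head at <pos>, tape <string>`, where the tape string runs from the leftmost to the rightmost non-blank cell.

state T, head at 4, tape 001..1

P | [1]10111   read 1 → write 1, move stay, go to R
R | [1]10111   read 1 → write ., move stay, go to T
T | [.]10111   read . → write 0, move right, go to R
R | 0[1]0111   read 1 → write ., move stay, go to T
T | 0[.]0111   read . → write 0, move right, go to R
R | 00[0]111   read 0 → write ., move stay, go to S
S | 00[.]111   read . → write ., move right, go to T
T | 00.[1]11   read 1 → write 1, move left, go to Q
Q | 00[.]111   read . → write 1, move right, go to Q
Q | 001[1]11   read 1 → write ., move right, go to R
R | 001.[1]1   read 1 → write ., move stay, go to T
T | 001.[.]1
After 11 steps: state T, head at 4, tape 001..1.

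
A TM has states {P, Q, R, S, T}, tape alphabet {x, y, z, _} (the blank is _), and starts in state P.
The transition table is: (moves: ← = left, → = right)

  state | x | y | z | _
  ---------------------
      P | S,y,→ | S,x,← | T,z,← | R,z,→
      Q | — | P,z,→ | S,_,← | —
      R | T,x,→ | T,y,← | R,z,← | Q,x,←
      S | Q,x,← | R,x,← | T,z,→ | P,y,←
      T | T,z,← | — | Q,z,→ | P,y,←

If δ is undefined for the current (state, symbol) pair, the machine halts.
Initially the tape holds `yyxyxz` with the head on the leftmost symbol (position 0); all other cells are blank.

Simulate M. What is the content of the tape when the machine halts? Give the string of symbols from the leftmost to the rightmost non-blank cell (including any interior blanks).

state=P head=0 tape=__[y]yxyxz_   (P,y)→(S,x,←)
state=S head=-1 tape=_[_]xyxyxz_   (S,_)→(P,y,←)
state=P head=-2 tape=[_]yxyxyxz_   (P,_)→(R,z,→)
state=R head=-1 tape=z[y]xyxyxz_   (R,y)→(T,y,←)
state=T head=-2 tape=[z]yxyxyxz_   (T,z)→(Q,z,→)
state=Q head=-1 tape=z[y]xyxyxz_   (Q,y)→(P,z,→)
state=P head=0 tape=zz[x]yxyxz_   (P,x)→(S,y,→)
state=S head=1 tape=zzy[y]xyxz_   (S,y)→(R,x,←)
state=R head=0 tape=zz[y]xxyxz_   (R,y)→(T,y,←)
state=T head=-1 tape=z[z]yxxyxz_   (T,z)→(Q,z,→)
state=Q head=0 tape=zz[y]xxyxz_   (Q,y)→(P,z,→)
state=P head=1 tape=zzz[x]xyxz_   (P,x)→(S,y,→)
state=S head=2 tape=zzzy[x]yxz_   (S,x)→(Q,x,←)
state=Q head=1 tape=zzz[y]xyxz_   (Q,y)→(P,z,→)
state=P head=2 tape=zzzz[x]yxz_   (P,x)→(S,y,→)
state=S head=3 tape=zzzzy[y]xz_   (S,y)→(R,x,←)
state=R head=2 tape=zzzz[y]xxz_   (R,y)→(T,y,←)
state=T head=1 tape=zzz[z]yxxz_   (T,z)→(Q,z,→)
state=Q head=2 tape=zzzz[y]xxz_   (Q,y)→(P,z,→)
state=P head=3 tape=zzzzz[x]xz_   (P,x)→(S,y,→)
state=S head=4 tape=zzzzzy[x]z_   (S,x)→(Q,x,←)
state=Q head=3 tape=zzzzz[y]xz_   (Q,y)→(P,z,→)
state=P head=4 tape=zzzzzz[x]z_   (P,x)→(S,y,→)
state=S head=5 tape=zzzzzzy[z]_   (S,z)→(T,z,→)
state=T head=6 tape=zzzzzzyz[_]   (T,_)→(P,y,←)
state=P head=5 tape=zzzzzzy[z]y   (P,z)→(T,z,←)
state=T head=4 tape=zzzzzz[y]zy
The non-blank tape span at halt is zzzzzzyzy.

zzzzzzyzy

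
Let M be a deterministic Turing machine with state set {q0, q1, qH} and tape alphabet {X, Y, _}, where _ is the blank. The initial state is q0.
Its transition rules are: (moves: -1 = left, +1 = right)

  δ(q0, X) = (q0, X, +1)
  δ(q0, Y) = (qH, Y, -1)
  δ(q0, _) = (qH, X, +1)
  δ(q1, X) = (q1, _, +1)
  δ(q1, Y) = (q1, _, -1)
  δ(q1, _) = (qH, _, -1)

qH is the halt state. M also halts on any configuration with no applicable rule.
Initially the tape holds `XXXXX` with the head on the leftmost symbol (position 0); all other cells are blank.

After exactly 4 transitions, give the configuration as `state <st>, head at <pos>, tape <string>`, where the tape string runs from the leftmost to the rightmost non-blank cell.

state q0, head at 4, tape XXXXX

state=q0 head=0 tape=[X]XXXX   (q0,X)→(q0,X,+1)
state=q0 head=1 tape=X[X]XXX   (q0,X)→(q0,X,+1)
state=q0 head=2 tape=XX[X]XX   (q0,X)→(q0,X,+1)
state=q0 head=3 tape=XXX[X]X   (q0,X)→(q0,X,+1)
state=q0 head=4 tape=XXXX[X]
After 4 steps: state q0, head at 4, tape XXXXX.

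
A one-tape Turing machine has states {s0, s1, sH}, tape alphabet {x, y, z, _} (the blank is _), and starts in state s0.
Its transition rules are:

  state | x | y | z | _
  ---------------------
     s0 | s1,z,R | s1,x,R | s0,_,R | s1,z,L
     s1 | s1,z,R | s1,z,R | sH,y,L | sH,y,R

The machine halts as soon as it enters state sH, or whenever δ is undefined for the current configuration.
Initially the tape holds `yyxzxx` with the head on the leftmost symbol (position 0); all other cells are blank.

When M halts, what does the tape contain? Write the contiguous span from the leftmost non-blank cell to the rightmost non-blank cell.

xzzyxx

state=s0 head=0 tape=[y]yxzxx   (s0,y)→(s1,x,R)
state=s1 head=1 tape=x[y]xzxx   (s1,y)→(s1,z,R)
state=s1 head=2 tape=xz[x]zxx   (s1,x)→(s1,z,R)
state=s1 head=3 tape=xzz[z]xx   (s1,z)→(sH,y,L)
state=sH head=2 tape=xz[z]yxx
The non-blank tape span at halt is xzzyxx.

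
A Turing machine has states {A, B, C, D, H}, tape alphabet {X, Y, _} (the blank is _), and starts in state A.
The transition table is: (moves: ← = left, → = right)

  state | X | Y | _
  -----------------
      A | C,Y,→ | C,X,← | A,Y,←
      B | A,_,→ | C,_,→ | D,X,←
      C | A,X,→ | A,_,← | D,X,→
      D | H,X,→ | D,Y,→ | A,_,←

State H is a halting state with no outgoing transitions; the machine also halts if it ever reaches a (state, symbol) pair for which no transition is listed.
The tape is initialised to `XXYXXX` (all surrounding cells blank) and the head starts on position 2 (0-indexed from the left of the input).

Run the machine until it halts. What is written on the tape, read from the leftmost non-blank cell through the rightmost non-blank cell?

XXYYXX

state=A head=2 tape=XX[Y]XXX_   (A,Y)→(C,X,←)
state=C head=1 tape=X[X]XXXX_   (C,X)→(A,X,→)
state=A head=2 tape=XX[X]XXX_   (A,X)→(C,Y,→)
state=C head=3 tape=XXY[X]XX_   (C,X)→(A,X,→)
state=A head=4 tape=XXYX[X]X_   (A,X)→(C,Y,→)
state=C head=5 tape=XXYXY[X]_   (C,X)→(A,X,→)
state=A head=6 tape=XXYXYX[_]   (A,_)→(A,Y,←)
state=A head=5 tape=XXYXY[X]Y   (A,X)→(C,Y,→)
state=C head=6 tape=XXYXYY[Y]   (C,Y)→(A,_,←)
state=A head=5 tape=XXYXY[Y]_   (A,Y)→(C,X,←)
state=C head=4 tape=XXYX[Y]X_   (C,Y)→(A,_,←)
state=A head=3 tape=XXY[X]_X_   (A,X)→(C,Y,→)
state=C head=4 tape=XXYY[_]X_   (C,_)→(D,X,→)
state=D head=5 tape=XXYYX[X]_   (D,X)→(H,X,→)
state=H head=6 tape=XXYYXX[_]
The non-blank tape span at halt is XXYYXX.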